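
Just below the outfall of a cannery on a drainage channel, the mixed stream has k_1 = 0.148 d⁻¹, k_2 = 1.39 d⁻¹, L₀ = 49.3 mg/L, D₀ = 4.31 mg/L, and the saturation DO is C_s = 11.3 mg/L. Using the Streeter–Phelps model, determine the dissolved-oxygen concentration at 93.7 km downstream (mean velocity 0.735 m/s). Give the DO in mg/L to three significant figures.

DO ≈ 6.78 mg/L

Travel time t = x/v = 93.7 km / (0.735 m/s) = 93700 m / 0.735 m/s = 127500 s = 1.475 d.
k_1 L₀/(k_2−k_1) = 0.148×49.3/(1.39−0.148) = 7.296/1.242 = 5.875 mg/L.
e^(−k_1 t) = e^(−0.148×1.475) = 0.8038; e^(−k_2 t) = e^(−1.39×1.475) = 0.1286.
D = 5.875 × (0.8038 − 0.1286) + 4.31 × 0.1286 = 3.967 + 0.5543 = 4.521 mg/L.
DO = C_s − D = 11.3 − 4.521 = 6.779 mg/L.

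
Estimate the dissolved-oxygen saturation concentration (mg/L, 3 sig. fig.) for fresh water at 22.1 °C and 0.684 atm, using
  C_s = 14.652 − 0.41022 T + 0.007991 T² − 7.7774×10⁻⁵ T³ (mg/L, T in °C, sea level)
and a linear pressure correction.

C_s ≈ 5.92 mg/L

At sea level: C_s = 14.652 − 0.41022×22.1 + 0.007991×22.1² − 7.7774×10⁻⁵×22.1³ = 8.650 mg/L.
Pressure correction: C_s' = 8.650 × 0.684 = 5.916 mg/L.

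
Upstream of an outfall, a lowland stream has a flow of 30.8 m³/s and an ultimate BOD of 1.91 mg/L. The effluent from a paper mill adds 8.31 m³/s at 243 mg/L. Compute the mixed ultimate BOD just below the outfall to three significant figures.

Flow-weighted mixing: C = (Q_r C_r + Q_w C_w)/(Q_r + Q_w)
= (30.8×1.91 + 8.31×243)/(30.8 + 8.31) = 2078/39.11 = 53.14 mg/L.

53.1 mg/L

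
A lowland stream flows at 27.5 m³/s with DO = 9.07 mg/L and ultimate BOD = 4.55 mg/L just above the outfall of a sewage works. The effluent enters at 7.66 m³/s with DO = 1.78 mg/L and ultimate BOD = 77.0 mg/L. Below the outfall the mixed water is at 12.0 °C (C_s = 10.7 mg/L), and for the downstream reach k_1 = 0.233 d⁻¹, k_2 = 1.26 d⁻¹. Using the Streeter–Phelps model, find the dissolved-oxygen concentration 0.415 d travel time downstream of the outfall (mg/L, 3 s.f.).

DO ≈ 7.34 mg/L

Mixed DO = (27.5×9.07 + 7.66×1.78)/(27.5+7.66) = 263.1/35.16 = 7.482 mg/L.
Mixed L₀ = (27.5×4.55 + 7.66×77.0)/(35.16) = 714.9/35.16 = 20.33 mg/L.
Initial deficit D₀ = C_s − DO₀ = 10.7 − 7.482 = 3.218 mg/L.
D(0.415) = [0.233×20.33/(1.26−0.233)](e^(−0.233×0.415) − e^(−1.26×0.415)) + 3.218 e^(−1.26×0.415)
= 4.613 × (0.9078 − 0.5928) + 3.218 × 0.5928 = 3.361 mg/L.
DO = 10.7 − 3.361 = 7.339 mg/L.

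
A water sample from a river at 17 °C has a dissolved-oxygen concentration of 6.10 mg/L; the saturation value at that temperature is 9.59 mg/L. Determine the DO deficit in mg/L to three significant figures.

D ≈ 3.49 mg/L

D = C_s − C = 9.59 − 6.10 = 3.49 mg/L.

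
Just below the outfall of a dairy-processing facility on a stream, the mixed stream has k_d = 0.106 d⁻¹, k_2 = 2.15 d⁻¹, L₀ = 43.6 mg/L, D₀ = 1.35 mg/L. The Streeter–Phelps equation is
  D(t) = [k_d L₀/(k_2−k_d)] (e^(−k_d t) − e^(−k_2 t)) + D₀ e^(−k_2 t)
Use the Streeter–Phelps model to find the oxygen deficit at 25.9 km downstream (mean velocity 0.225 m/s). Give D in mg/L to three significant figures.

Travel time t = x/v = 25.9 km / (0.225 m/s) = 25900 m / 0.225 m/s = 115100 s = 1.332 d.
k_d L₀/(k_2−k_d) = 0.106×43.6/(2.15−0.106) = 4.622/2.044 = 2.261 mg/L.
e^(−k_d t) = e^(−0.106×1.332) = 0.8683; e^(−k_2 t) = e^(−2.15×1.332) = 0.05701.
D = 2.261 × (0.8683 − 0.05701) + 1.35 × 0.05701 = 1.834 + 0.07697 = 1.911 mg/L.

D ≈ 1.91 mg/L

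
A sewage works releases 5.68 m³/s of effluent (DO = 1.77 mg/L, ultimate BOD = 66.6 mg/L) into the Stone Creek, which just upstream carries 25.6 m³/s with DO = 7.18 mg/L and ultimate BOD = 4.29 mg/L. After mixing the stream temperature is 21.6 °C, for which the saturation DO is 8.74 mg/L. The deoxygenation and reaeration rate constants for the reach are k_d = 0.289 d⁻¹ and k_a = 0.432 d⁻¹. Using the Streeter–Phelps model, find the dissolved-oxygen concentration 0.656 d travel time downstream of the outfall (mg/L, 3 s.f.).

DO ≈ 4.49 mg/L

Mixed DO = (25.6×7.18 + 5.68×1.77)/(25.6+5.68) = 193.9/31.28 = 6.198 mg/L.
Mixed L₀ = (25.6×4.29 + 5.68×66.6)/(31.28) = 488.1/31.28 = 15.60 mg/L.
Initial deficit D₀ = C_s − DO₀ = 8.74 − 6.198 = 2.542 mg/L.
D(0.656) = [0.289×15.60/(0.432−0.289)](e^(−0.289×0.656) − e^(−0.432×0.656)) + 2.542 e^(−0.432×0.656)
= 31.54 × (0.8273 − 0.7532) + 2.542 × 0.7532 = 4.251 mg/L.
DO = 8.74 − 4.251 = 4.489 mg/L.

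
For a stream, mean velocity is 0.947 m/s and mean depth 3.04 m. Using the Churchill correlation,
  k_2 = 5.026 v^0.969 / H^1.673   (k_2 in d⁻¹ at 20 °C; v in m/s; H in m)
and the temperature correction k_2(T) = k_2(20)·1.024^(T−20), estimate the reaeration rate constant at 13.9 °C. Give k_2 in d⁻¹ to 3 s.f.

k_2 ≈ 0.642 d⁻¹

k_2(20) = 5.026 × 0.947^0.969 / 3.04^1.673 = 5.026 × 0.9486 / 6.425 = 0.7421 d⁻¹.
k_2(13.9) = 0.7421 × 1.024^(13.9−20) = 0.7421 × 0.8653 = 0.6421 d⁻¹.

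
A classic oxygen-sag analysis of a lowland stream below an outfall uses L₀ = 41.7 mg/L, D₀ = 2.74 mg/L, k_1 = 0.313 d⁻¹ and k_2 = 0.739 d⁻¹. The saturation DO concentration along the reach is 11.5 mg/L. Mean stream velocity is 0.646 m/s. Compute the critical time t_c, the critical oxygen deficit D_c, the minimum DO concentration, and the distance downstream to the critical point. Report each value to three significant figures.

t_c ≈ 1.80 d; D_c ≈ 10.1 mg/L; min DO ≈ 1.44 mg/L; x_c ≈ 100 km

t_c = [1/(k_2−k_1)] ln[(k_2/k_1)(1 − D₀(k_2−k_1)/(k_1 L₀))]
= [1/(0.739−0.313)] ln[(0.739/0.313)(1 − 2.74×0.4260/(0.313×41.7))]
= (1/0.4260) ln[2.361 × 0.9106] = 2.347 × ln(2.150) = 2.347 × 0.7654 = 1.797 d.
D_c = (k_1/k_2) L₀ e^(−k_1 t_c) = (0.313/0.739) × 41.7 × e^(−0.313×1.797) = 0.4235 × 41.7 × 0.5699 = 10.06 mg/L.
Minimum DO = C_s − D_c = 11.5 − 10.06 = 1.435 mg/L.
x_c = v t_c = 0.646 m/s × 1.797 d × 86400 s/d = 100300 m ≈ 100 km.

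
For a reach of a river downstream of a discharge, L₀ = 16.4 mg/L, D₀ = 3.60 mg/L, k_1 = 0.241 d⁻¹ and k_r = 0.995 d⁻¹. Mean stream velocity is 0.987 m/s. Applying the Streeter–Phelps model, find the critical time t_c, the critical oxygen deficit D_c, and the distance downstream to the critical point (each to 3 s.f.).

t_c ≈ 0.341 d; D_c ≈ 3.66 mg/L; x_c ≈ 29.1 km

t_c = [1/(k_r−k_1)] ln[(k_r/k_1)(1 − D₀(k_r−k_1)/(k_1 L₀))]
= [1/(0.995−0.241)] ln[(0.995/0.241)(1 − 3.60×0.7540/(0.241×16.4))]
= (1/0.7540) ln[4.129 × 0.3132] = 1.326 × ln(1.293) = 1.326 × 0.2571 = 0.3410 d.
D_c = (k_1/k_r) L₀ e^(−k_1 t_c) = (0.241/0.995) × 16.4 × e^(−0.241×0.3410) = 0.2422 × 16.4 × 0.9211 = 3.659 mg/L.
x_c = v t_c = 0.987 m/s × 0.3410 d × 86400 s/d = 29080 m ≈ 29.1 km.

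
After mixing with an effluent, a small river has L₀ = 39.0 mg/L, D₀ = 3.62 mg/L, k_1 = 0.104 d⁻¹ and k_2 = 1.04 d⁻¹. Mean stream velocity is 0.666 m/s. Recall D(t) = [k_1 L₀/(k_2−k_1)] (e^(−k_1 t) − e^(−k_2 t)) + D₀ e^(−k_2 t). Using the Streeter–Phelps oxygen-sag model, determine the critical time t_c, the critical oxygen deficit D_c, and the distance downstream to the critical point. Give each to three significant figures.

t_c ≈ 0.533 d; D_c ≈ 3.69 mg/L; x_c ≈ 30.6 km

t_c = [1/(k_2−k_1)] ln[(k_2/k_1)(1 − D₀(k_2−k_1)/(k_1 L₀))]
= [1/(1.04−0.104)] ln[(1.04/0.104)(1 − 3.62×0.9360/(0.104×39.0))]
= (1/0.9360) ln[10.00 × 0.1646] = 1.068 × ln(1.646) = 1.068 × 0.4984 = 0.5325 d.
D_c = (k_1/k_2) L₀ e^(−k_1 t_c) = (0.104/1.04) × 39.0 × e^(−0.104×0.5325) = 0.1000 × 39.0 × 0.9461 = 3.690 mg/L.
x_c = v t_c = 0.666 m/s × 0.5325 d × 86400 s/d = 30640 m ≈ 30.6 km.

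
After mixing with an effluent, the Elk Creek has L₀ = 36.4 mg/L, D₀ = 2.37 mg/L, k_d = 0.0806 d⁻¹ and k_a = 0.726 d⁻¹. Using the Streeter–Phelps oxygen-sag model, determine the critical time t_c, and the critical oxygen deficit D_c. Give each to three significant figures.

With k_a/k_d = 9.007 and 1 − D₀(k_a−k_d)/(k_d L₀) = 0.4786,
t_c = ln(9.007 × 0.4786) / (0.726 − 0.0806) = ln(4.311) / 0.6454 = 1.461/0.6454 = 2.264 d.
L(t_c) = L₀ e^(−k_d t_c) = 36.4 × 0.8332 = 30.33 mg/L, and at the critical point k_a D_c = k_d L, so D_c = (0.0806/0.726) × 30.33 = 3.367 mg/L.

t_c ≈ 2.26 d; D_c ≈ 3.37 mg/L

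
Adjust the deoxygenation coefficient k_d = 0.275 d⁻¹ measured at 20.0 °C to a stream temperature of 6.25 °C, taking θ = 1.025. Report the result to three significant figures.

k_d(T₂) = k_d(T₁) · θ^(T₂−T₁) = 0.275 × 1.025^(6.25−20.0)
= 0.275 × 1.025^-13.8 = 0.275 × 0.7121 = 0.1958 d⁻¹.

k_d ≈ 0.196 d⁻¹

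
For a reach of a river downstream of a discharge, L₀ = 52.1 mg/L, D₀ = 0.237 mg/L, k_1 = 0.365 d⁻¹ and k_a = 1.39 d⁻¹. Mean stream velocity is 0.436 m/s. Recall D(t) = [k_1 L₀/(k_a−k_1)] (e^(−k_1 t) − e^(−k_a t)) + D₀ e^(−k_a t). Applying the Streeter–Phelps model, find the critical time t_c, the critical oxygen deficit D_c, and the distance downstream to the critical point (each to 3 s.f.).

t_c = [1/(k_a−k_1)] ln[(k_a/k_1)(1 − D₀(k_a−k_1)/(k_1 L₀))]
= [1/(1.39−0.365)] ln[(1.39/0.365)(1 − 0.237×1.025/(0.365×52.1))]
= (1/1.025) ln[3.808 × 0.9872] = 0.9756 × ln(3.760) = 0.9756 × 1.324 = 1.292 d.
D_c = (k_1/k_a) L₀ e^(−k_1 t_c) = (0.365/1.39) × 52.1 × e^(−0.365×1.292) = 0.2626 × 52.1 × 0.6240 = 8.537 mg/L.
x_c = v t_c = 0.436 m/s × 1.292 d × 86400 s/d = 48670 m ≈ 48.7 km.

t_c ≈ 1.29 d; D_c ≈ 8.54 mg/L; x_c ≈ 48.7 km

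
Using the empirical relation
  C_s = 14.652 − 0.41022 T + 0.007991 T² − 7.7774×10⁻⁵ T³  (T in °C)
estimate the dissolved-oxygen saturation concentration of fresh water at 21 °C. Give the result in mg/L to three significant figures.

C_s ≈ 8.84 mg/L

C_s = 14.652 − 0.41022×21 + 0.007991×21² − 7.7774×10⁻⁵×21³ = 8.841 mg/L.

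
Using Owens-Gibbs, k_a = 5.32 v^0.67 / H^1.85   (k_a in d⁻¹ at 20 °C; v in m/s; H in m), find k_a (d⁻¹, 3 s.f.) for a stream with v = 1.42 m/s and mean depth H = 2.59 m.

k_a = 5.32 × 1.42^0.67 / 2.59^1.85 = 5.32 × 1.265 / 5.816 = 1.157 d⁻¹.

k_a ≈ 1.16 d⁻¹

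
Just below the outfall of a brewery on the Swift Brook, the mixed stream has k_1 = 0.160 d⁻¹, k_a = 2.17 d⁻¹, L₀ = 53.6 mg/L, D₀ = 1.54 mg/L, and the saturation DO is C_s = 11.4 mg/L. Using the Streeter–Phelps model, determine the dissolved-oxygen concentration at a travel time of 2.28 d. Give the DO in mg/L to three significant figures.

k_1 L₀/(k_a−k_1) = 0.160×53.6/(2.17−0.160) = 8.576/2.010 = 4.267 mg/L.
e^(−k_1 t) = e^(−0.160×2.280) = 0.6943; e^(−k_a t) = e^(−2.17×2.280) = 0.007100.
D = 4.267 × (0.6943 − 0.007100) + 1.54 × 0.007100 = 2.932 + 0.01093 = 2.943 mg/L.
DO = C_s − D = 11.4 − 2.943 = 8.457 mg/L.

DO ≈ 8.46 mg/L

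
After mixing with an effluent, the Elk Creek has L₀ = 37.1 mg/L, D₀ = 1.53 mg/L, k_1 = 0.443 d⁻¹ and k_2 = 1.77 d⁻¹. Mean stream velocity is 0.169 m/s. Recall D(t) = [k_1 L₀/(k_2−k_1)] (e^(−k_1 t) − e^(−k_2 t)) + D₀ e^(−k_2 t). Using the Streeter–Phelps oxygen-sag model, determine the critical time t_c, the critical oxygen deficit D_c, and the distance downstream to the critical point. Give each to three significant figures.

t_c ≈ 0.944 d; D_c ≈ 6.11 mg/L; x_c ≈ 13.8 km

t_c = [1/(k_2−k_1)] ln[(k_2/k_1)(1 − D₀(k_2−k_1)/(k_1 L₀))]
= [1/(1.77−0.443)] ln[(1.77/0.443)(1 − 1.53×1.327/(0.443×37.1))]
= (1/1.327) ln[3.995 × 0.8765] = 0.7536 × ln(3.502) = 0.7536 × 1.253 = 0.9445 d.
L(t_c) = L₀ e^(−k_1 t_c) = 37.1 × 0.6581 = 24.42 mg/L, and at the critical point k_2 D_c = k_1 L, so D_c = (0.443/1.77) × 24.42 = 6.111 mg/L.
x_c = v t_c = 0.169 m/s × 0.9445 d × 86400 s/d = 13790 m ≈ 13.8 km.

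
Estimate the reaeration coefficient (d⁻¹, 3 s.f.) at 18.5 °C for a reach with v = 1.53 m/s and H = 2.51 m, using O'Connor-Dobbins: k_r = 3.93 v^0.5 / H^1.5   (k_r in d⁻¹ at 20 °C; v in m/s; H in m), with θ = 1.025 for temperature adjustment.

k_r(20) = 3.93 × 1.53^0.5 / 2.51^1.5 = 3.93 × 1.237 / 3.977 = 1.222 d⁻¹.
k_r(18.5) = 1.222 × 1.025^(18.5−20) = 1.222 × 0.9636 = 1.178 d⁻¹.

k_r ≈ 1.18 d⁻¹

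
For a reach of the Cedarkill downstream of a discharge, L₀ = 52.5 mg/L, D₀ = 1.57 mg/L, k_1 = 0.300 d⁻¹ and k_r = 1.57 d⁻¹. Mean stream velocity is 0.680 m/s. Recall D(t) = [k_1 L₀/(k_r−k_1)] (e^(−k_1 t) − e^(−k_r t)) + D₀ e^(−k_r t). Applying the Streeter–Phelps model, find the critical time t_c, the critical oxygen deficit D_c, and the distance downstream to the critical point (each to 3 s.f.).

At the critical point dD/dt = 0, so k_1 L₀ e^(−k_1 t) = k_r D. Substituting D(t) from the Streeter–Phelps equation and solving for t gives
t_c = ln[(k_r/k_1)(1 − D₀(k_r−k_1)/(k_1 L₀))] / (k_r−k_1).
Here k_r−k_1 = 1.270 d⁻¹ and 1 − D₀(k_r−k_1)/(k_1 L₀) = 1 − 1.57×1.270/(0.300×52.5) = 0.8734, so
t_c = ln(5.233 × 0.8734) / 1.270 = 1.520 / 1.270 = 1.197 d.
D_c = (k_1/k_r) L₀ e^(−k_1 t_c) = (0.300/1.57) × 52.5 × e^(−0.300×1.197) = 0.1911 × 52.5 × 0.6984 = 7.006 mg/L.
x_c = v t_c = 0.680 m/s × 1.197 d × 86400 s/d = 70300 m ≈ 70.3 km.

t_c ≈ 1.20 d; D_c ≈ 7.01 mg/L; x_c ≈ 70.3 km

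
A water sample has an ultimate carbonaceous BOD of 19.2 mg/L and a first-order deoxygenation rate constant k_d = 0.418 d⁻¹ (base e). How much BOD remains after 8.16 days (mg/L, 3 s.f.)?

L_t = L₀ e^(−k_d t) = 19.2 × e^(−0.418×8.16) = 19.2 × 0.03301 = 0.6338 mg/L.

L ≈ 0.634 mg/L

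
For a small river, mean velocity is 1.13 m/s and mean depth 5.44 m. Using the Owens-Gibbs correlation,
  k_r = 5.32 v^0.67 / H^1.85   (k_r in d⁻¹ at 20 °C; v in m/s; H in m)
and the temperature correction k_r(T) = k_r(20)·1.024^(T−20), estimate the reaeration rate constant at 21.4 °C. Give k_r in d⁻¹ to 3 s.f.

k_r ≈ 0.260 d⁻¹

k_r(20) = 5.32 × 1.13^0.67 / 5.44^1.85 = 5.32 × 1.085 / 22.95 = 0.2515 d⁻¹.
k_r(21.4) = 0.2515 × 1.024^(21.4−20) = 0.2515 × 1.034 = 0.2600 d⁻¹.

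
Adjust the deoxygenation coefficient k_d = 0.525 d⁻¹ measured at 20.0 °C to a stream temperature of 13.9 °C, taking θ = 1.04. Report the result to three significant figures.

k_d ≈ 0.413 d⁻¹

k_d(T₂) = k_d(T₁) · θ^(T₂−T₁) = 0.525 × 1.04^(13.9−20.0)
= 0.525 × 1.04^-6.10 = 0.525 × 0.7872 = 0.4133 d⁻¹.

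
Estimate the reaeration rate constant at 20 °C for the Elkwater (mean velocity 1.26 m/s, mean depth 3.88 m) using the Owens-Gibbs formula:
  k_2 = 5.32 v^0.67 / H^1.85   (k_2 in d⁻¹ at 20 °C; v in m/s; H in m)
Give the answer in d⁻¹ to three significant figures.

k_2 = 5.32 × 1.26^0.67 / 3.88^1.85 = 5.32 × 1.167 / 12.28 = 0.5056 d⁻¹.

k_2 ≈ 0.506 d⁻¹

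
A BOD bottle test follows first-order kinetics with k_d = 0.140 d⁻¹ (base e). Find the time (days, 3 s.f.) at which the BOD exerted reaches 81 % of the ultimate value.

y/L₀ = 1 − e^(−k_d t) = 0.81 ⇒ e^(−k_d t) = 0.190
t = −ln(0.190) / 0.140 = 1.661 / 0.140 = 11.86 d.

t ≈ 11.9 d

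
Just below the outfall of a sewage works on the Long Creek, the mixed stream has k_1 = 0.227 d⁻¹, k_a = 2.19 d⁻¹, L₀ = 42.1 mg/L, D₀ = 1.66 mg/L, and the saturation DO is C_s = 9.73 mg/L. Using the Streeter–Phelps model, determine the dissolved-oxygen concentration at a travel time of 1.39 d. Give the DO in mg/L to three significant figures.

DO ≈ 6.33 mg/L

k_1 L₀/(k_a−k_1) = 0.227×42.1/(2.19−0.227) = 9.557/1.963 = 4.868 mg/L.
e^(−k_1 t) = e^(−0.227×1.390) = 0.7294; e^(−k_a t) = e^(−2.19×1.390) = 0.04764.
D = 4.868 × (0.7294 − 0.04764) + 1.66 × 0.04764 = 3.319 + 0.07908 = 3.398 mg/L.
DO = C_s − D = 9.73 − 3.398 = 6.332 mg/L.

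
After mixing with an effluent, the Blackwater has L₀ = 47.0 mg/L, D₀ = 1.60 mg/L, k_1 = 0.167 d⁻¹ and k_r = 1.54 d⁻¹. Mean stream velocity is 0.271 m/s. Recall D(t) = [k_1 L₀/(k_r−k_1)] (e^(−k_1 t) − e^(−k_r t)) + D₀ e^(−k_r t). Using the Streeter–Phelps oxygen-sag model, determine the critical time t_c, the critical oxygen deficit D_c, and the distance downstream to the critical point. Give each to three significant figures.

t_c ≈ 1.38 d; D_c ≈ 4.05 mg/L; x_c ≈ 32.3 km

With k_r/k_1 = 9.222 and 1 − D₀(k_r−k_1)/(k_1 L₀) = 0.7201,
t_c = ln(9.222 × 0.7201) / (1.54 − 0.167) = ln(6.641) / 1.373 = 1.893/1.373 = 1.379 d.
L(t_c) = L₀ e^(−k_1 t_c) = 47.0 × 0.7943 = 37.33 mg/L, and at the critical point k_r D_c = k_1 L, so D_c = (0.167/1.54) × 37.33 = 4.048 mg/L.
x_c = v t_c = 0.271 m/s × 1.379 d × 86400 s/d = 32290 m ≈ 32.3 km.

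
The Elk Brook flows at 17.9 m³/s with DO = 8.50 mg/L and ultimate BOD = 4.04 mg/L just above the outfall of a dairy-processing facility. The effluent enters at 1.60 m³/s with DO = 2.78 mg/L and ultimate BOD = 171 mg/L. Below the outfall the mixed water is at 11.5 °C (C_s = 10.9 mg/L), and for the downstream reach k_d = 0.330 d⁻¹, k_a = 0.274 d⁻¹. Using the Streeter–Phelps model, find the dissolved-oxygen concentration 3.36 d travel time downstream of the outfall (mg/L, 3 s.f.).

Mixed DO = (17.9×8.50 + 1.60×2.78)/(17.9+1.60) = 156.6/19.50 = 8.031 mg/L.
Mixed L₀ = (17.9×4.04 + 1.60×171)/(19.50) = 345.9/19.50 = 17.74 mg/L.
Initial deficit D₀ = C_s − DO₀ = 10.9 − 8.031 = 2.869 mg/L.
D(3.36) = [0.330×17.74/(0.274−0.330)](e^(−0.330×3.36) − e^(−0.274×3.36)) + 2.869 e^(−0.274×3.36)
= -104.5 × (0.3300 − 0.3983) + 2.869 × 0.3983 = 8.283 mg/L.
DO = 10.9 − 8.283 = 2.617 mg/L.

DO ≈ 2.62 mg/L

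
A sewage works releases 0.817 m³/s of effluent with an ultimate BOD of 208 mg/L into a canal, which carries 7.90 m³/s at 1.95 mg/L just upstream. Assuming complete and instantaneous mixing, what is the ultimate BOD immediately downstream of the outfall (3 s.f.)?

21.3 mg/L

Flow-weighted mixing: C = (Q_r C_r + Q_w C_w)/(Q_r + Q_w)
= (7.90×1.95 + 0.817×208)/(7.90 + 0.817) = 185.3/8.717 = 21.26 mg/L.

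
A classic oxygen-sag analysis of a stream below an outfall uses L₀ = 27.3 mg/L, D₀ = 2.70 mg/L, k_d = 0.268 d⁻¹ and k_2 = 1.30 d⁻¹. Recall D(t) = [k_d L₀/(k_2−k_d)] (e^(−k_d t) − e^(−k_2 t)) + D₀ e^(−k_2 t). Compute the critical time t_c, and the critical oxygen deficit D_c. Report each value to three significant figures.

With k_2/k_d = 4.851 and 1 − D₀(k_2−k_d)/(k_d L₀) = 0.6192,
t_c = ln(4.851 × 0.6192) / (1.30 − 0.268) = ln(3.003) / 1.032 = 1.100/1.032 = 1.066 d.
D_c = (k_d/k_2) L₀ e^(−k_d t_c) = (0.268/1.30) × 27.3 × e^(−0.268×1.066) = 0.2062 × 27.3 × 0.7516 = 4.230 mg/L.

t_c ≈ 1.07 d; D_c ≈ 4.23 mg/L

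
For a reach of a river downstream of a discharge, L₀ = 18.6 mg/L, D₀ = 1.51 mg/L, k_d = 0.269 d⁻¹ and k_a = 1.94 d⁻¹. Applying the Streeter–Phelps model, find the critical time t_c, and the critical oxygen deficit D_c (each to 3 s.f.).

t_c ≈ 0.762 d; D_c ≈ 2.10 mg/L

At the critical point dD/dt = 0, so k_d L₀ e^(−k_d t) = k_a D. Substituting D(t) from the Streeter–Phelps equation and solving for t gives
t_c = ln[(k_a/k_d)(1 − D₀(k_a−k_d)/(k_d L₀))] / (k_a−k_d).
Here k_a−k_d = 1.671 d⁻¹ and 1 − D₀(k_a−k_d)/(k_d L₀) = 1 − 1.51×1.671/(0.269×18.6) = 0.4957, so
t_c = ln(7.212 × 0.4957) / 1.671 = 1.274 / 1.671 = 0.7624 d.
D_c = (k_d/k_a) L₀ e^(−k_d t_c) = (0.269/1.94) × 18.6 × e^(−0.269×0.7624) = 0.1387 × 18.6 × 0.8146 = 2.101 mg/L.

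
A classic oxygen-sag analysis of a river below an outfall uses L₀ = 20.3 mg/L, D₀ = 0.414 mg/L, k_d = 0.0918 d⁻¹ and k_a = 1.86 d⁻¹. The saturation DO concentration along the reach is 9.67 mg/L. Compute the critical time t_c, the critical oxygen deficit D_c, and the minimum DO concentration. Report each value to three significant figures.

t_c ≈ 1.42 d; D_c ≈ 0.880 mg/L; min DO ≈ 8.79 mg/L

At the critical point dD/dt = 0, so k_d L₀ e^(−k_d t) = k_a D. Substituting D(t) from the Streeter–Phelps equation and solving for t gives
t_c = ln[(k_a/k_d)(1 − D₀(k_a−k_d)/(k_d L₀))] / (k_a−k_d).
Here k_a−k_d = 1.768 d⁻¹ and 1 − D₀(k_a−k_d)/(k_d L₀) = 1 − 0.414×1.768/(0.0918×20.3) = 0.6072, so
t_c = ln(20.26 × 0.6072) / 1.768 = 2.510 / 1.768 = 1.419 d.
D_c = (k_d/k_a) L₀ e^(−k_d t_c) = (0.0918/1.86) × 20.3 × e^(−0.0918×1.419) = 0.04935 × 20.3 × 0.8778 = 0.8795 mg/L.
Minimum DO = C_s − D_c = 9.67 − 0.8795 = 8.790 mg/L.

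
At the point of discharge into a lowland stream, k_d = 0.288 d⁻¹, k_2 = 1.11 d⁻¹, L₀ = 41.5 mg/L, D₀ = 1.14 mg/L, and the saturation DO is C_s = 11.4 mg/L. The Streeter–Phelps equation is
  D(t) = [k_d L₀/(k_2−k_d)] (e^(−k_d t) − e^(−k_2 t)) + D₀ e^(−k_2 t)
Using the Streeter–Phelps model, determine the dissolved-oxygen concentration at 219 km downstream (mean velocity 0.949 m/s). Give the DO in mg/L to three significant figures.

Travel time t = x/v = 219 km / (0.949 m/s) = 219000 m / 0.949 m/s = 230800 s = 2.671 d.
k_d L₀/(k_2−k_d) = 0.288×41.5/(1.11−0.288) = 11.95/0.8220 = 14.54 mg/L.
e^(−k_d t) = e^(−0.288×2.671) = 0.4634; e^(−k_2 t) = e^(−1.11×2.671) = 0.05157.
D = 14.54 × (0.4634 − 0.05157) + 1.14 × 0.05157 = 5.988 + 0.05879 = 6.046 mg/L.
DO = C_s − D = 11.4 − 6.046 = 5.354 mg/L.

DO ≈ 5.35 mg/L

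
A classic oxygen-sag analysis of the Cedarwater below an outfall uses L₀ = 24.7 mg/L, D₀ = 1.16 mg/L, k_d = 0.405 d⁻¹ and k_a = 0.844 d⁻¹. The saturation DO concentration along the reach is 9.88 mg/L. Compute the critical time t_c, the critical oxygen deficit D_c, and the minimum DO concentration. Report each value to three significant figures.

t_c ≈ 1.55 d; D_c ≈ 6.32 mg/L; min DO ≈ 3.56 mg/L

At the critical point dD/dt = 0, so k_d L₀ e^(−k_d t) = k_a D. Substituting D(t) from the Streeter–Phelps equation and solving for t gives
t_c = ln[(k_a/k_d)(1 − D₀(k_a−k_d)/(k_d L₀))] / (k_a−k_d).
Here k_a−k_d = 0.4390 d⁻¹ and 1 − D₀(k_a−k_d)/(k_d L₀) = 1 − 1.16×0.4390/(0.405×24.7) = 0.9491, so
t_c = ln(2.084 × 0.9491) / 0.4390 = 0.6820 / 0.4390 = 1.554 d.
L(t_c) = L₀ e^(−k_d t_c) = 24.7 × 0.5330 = 13.17 mg/L, and at the critical point k_a D_c = k_d L, so D_c = (0.405/0.844) × 13.17 = 6.318 mg/L.
Minimum DO = C_s − D_c = 9.88 − 6.318 = 3.562 mg/L.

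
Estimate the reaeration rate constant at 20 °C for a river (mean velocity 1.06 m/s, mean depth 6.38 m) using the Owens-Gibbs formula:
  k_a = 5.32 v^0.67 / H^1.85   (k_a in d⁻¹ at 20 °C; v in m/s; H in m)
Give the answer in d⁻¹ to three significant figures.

k_a = 5.32 × 1.06^0.67 / 6.38^1.85 = 5.32 × 1.040 / 30.83 = 0.1795 d⁻¹.

k_a ≈ 0.179 d⁻¹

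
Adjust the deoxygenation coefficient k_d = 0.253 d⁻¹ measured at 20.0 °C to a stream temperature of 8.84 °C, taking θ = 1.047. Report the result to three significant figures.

k_d ≈ 0.152 d⁻¹

k_d(T₂) = k_d(T₁) · θ^(T₂−T₁) = 0.253 × 1.047^(8.84−20.0)
= 0.253 × 1.047^-11.2 = 0.253 × 0.5990 = 0.1515 d⁻¹.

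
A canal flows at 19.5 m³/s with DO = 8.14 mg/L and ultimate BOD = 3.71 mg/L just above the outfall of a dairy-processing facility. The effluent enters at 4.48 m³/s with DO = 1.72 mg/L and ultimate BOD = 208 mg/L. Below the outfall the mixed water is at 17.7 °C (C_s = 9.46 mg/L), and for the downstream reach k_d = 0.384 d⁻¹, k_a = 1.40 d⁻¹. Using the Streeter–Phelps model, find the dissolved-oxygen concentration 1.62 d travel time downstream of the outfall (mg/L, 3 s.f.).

Mixed DO = (19.5×8.14 + 4.48×1.72)/(19.5+4.48) = 166.4/23.98 = 6.941 mg/L.
Mixed L₀ = (19.5×3.71 + 4.48×208)/(23.98) = 1004/23.98 = 41.88 mg/L.
Initial deficit D₀ = C_s − DO₀ = 9.46 − 6.941 = 2.519 mg/L.
D(1.62) = [0.384×41.88/(1.40−0.384)](e^(−0.384×1.62) − e^(−1.40×1.62)) + 2.519 e^(−1.40×1.62)
= 15.83 × (0.5368 − 0.1035) + 2.519 × 0.1035 = 7.119 mg/L.
DO = 9.46 − 7.119 = 2.341 mg/L.

DO ≈ 2.34 mg/L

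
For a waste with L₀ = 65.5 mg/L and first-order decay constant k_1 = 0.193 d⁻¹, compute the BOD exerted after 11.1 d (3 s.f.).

y_t = L₀(1 − e^(−k_1 t)) = 65.5 × (1 − e^(−0.193×11.1))
= 65.5 × (1 − 0.1174) = 65.5 × 0.8826 = 57.81 mg/L.

y ≈ 57.8 mg/L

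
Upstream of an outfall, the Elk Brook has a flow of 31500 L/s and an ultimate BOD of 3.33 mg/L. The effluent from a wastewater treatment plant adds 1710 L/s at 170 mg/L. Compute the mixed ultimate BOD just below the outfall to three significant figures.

11.9 mg/L

Flow-weighted mixing: C = (Q_r C_r + Q_w C_w)/(Q_r + Q_w)
= (31500×3.33 + 1710×170)/(31500 + 1710) = 395600/33210 = 11.91 mg/L.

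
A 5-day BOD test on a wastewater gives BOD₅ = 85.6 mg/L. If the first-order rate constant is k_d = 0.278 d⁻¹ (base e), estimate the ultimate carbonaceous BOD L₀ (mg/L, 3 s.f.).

L₀ ≈ 114 mg/L

BOD₅ = L₀(1 − e^(−5k_d)) ⇒ L₀ = BOD₅ / (1 − e^(−5×0.278))
= 85.6 / (1 − 0.2491) = 85.6 / 0.7509 = 114.0 mg/L.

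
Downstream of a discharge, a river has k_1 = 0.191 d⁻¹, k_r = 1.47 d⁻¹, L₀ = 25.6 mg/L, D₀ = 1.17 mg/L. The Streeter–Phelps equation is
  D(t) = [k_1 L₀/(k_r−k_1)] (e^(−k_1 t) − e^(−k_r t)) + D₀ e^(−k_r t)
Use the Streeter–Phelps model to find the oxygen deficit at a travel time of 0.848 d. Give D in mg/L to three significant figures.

D ≈ 2.49 mg/L

k_1 L₀/(k_r−k_1) = 0.191×25.6/(1.47−0.191) = 4.890/1.279 = 3.823 mg/L.
e^(−k_1 t) = e^(−0.191×0.8480) = 0.8505; e^(−k_r t) = e^(−1.47×0.8480) = 0.2875.
D = 3.823 × (0.8505 − 0.2875) + 1.17 × 0.2875 = 2.152 + 0.3364 = 2.489 mg/L.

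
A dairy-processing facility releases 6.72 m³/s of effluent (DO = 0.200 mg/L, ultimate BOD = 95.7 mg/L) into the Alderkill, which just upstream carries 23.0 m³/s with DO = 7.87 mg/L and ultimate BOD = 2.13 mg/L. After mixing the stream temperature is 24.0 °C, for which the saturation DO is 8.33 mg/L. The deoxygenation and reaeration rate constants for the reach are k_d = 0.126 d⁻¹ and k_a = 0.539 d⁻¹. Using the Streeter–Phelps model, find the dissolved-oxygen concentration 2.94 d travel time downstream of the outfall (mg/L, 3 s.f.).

DO ≈ 4.43 mg/L

Mixed DO = (23.0×7.87 + 6.72×0.200)/(23.0+6.72) = 182.4/29.72 = 6.136 mg/L.
Mixed L₀ = (23.0×2.13 + 6.72×95.7)/(29.72) = 692.1/29.72 = 23.29 mg/L.
Initial deficit D₀ = C_s − DO₀ = 8.33 − 6.136 = 2.194 mg/L.
D(2.94) = [0.126×23.29/(0.539−0.126)](e^(−0.126×2.94) − e^(−0.539×2.94)) + 2.194 e^(−0.539×2.94)
= 7.105 × (0.6904 − 0.2050) + 2.194 × 0.2050 = 3.899 mg/L.
DO = 8.33 − 3.899 = 4.431 mg/L.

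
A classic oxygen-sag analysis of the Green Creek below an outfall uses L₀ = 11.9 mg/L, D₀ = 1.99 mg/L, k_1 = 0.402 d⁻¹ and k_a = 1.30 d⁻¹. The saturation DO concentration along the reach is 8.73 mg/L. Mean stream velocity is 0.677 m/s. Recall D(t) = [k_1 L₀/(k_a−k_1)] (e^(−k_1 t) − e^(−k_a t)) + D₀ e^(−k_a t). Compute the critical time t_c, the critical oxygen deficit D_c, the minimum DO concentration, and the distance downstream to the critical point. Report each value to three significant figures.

t_c ≈ 0.786 d; D_c ≈ 2.68 mg/L; min DO ≈ 6.05 mg/L; x_c ≈ 46.0 km

t_c = [1/(k_a−k_1)] ln[(k_a/k_1)(1 − D₀(k_a−k_1)/(k_1 L₀))]
= [1/(1.30−0.402)] ln[(1.30/0.402)(1 − 1.99×0.8980/(0.402×11.9))]
= (1/0.8980) ln[3.234 × 0.6264] = 1.114 × ln(2.026) = 1.114 × 0.7060 = 0.7862 d.
D_c = (k_1/k_a) L₀ e^(−k_1 t_c) = (0.402/1.30) × 11.9 × e^(−0.402×0.7862) = 0.3092 × 11.9 × 0.7290 = 2.683 mg/L.
Minimum DO = C_s − D_c = 8.73 − 2.683 = 6.047 mg/L.
x_c = v t_c = 0.677 m/s × 0.7862 d × 86400 s/d = 45980 m ≈ 46.0 km.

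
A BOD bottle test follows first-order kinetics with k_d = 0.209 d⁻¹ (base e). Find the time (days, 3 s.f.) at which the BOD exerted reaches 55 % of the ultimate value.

y/L₀ = 1 − e^(−k_d t) = 0.55 ⇒ e^(−k_d t) = 0.450
t = −ln(0.450) / 0.209 = 0.7985 / 0.209 = 3.821 d.

t ≈ 3.82 d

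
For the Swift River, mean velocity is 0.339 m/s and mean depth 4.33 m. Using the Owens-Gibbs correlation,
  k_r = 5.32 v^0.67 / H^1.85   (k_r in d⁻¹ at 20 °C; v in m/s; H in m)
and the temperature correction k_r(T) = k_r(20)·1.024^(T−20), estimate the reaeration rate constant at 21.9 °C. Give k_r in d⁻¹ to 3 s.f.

k_r ≈ 0.179 d⁻¹

k_r(20) = 5.32 × 0.339^0.67 / 4.33^1.85 = 5.32 × 0.4844 / 15.05 = 0.1713 d⁻¹.
k_r(21.9) = 0.1713 × 1.024^(21.9−20) = 0.1713 × 1.046 = 0.1791 d⁻¹.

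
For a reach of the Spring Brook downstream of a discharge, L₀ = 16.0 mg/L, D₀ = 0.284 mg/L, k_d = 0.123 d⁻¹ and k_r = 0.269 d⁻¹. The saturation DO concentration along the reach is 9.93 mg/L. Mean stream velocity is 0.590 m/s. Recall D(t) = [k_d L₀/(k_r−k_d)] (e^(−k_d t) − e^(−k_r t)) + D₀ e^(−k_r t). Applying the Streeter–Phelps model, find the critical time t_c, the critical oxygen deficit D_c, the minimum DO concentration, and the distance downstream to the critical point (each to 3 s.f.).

At the critical point dD/dt = 0, so k_d L₀ e^(−k_d t) = k_r D. Substituting D(t) from the Streeter–Phelps equation and solving for t gives
t_c = ln[(k_r/k_d)(1 − D₀(k_r−k_d)/(k_d L₀))] / (k_r−k_d).
Here k_r−k_d = 0.1460 d⁻¹ and 1 − D₀(k_r−k_d)/(k_d L₀) = 1 − 0.284×0.1460/(0.123×16.0) = 0.9789, so
t_c = ln(2.187 × 0.9789) / 0.1460 = 0.7612 / 0.1460 = 5.214 d.
D_c = (k_d/k_r) L₀ e^(−k_d t_c) = (0.123/0.269) × 16.0 × e^(−0.123×5.214) = 0.4572 × 16.0 × 0.5266 = 3.853 mg/L.
Minimum DO = C_s − D_c = 9.93 − 3.853 = 6.077 mg/L.
x_c = v t_c = 0.590 m/s × 5.214 d × 86400 s/d = 265800 m ≈ 266 km.

t_c ≈ 5.21 d; D_c ≈ 3.85 mg/L; min DO ≈ 6.08 mg/L; x_c ≈ 266 km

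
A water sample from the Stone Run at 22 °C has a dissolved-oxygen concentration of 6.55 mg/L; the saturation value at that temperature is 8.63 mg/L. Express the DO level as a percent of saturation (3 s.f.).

75.9 % saturation

% saturation = C/C_s × 100 = 6.55/8.63 × 100 = 75.9 %.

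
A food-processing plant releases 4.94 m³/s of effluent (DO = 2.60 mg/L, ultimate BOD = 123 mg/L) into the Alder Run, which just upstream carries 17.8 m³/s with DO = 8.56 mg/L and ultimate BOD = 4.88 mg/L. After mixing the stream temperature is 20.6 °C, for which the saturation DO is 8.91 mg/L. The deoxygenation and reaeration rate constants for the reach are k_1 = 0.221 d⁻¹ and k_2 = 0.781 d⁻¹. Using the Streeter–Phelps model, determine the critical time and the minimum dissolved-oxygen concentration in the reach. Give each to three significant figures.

Mixed DO = (17.8×8.56 + 4.94×2.60)/(17.8+4.94) = 165.2/22.74 = 7.265 mg/L.
Mixed L₀ = (17.8×4.88 + 4.94×123)/(22.74) = 694.5/22.74 = 30.54 mg/L.
Initial deficit D₀ = C_s − DO₀ = 8.91 − 7.265 = 1.645 mg/L.
t_c = (1/0.5600) ln[(0.781/0.221)(1 − 1.645×0.5600/(0.221×30.54))] = 1.786 × ln(3.052) = 1.992 d.
D_c = (0.221/0.781) × 30.54 × e^(−0.221×1.992) = 0.2830 × 30.54 × 0.6438 = 5.564 mg/L.
Minimum DO = 8.91 − 5.564 = 3.346 mg/L.

t_c ≈ 1.99 d; minimum DO ≈ 3.35 mg/L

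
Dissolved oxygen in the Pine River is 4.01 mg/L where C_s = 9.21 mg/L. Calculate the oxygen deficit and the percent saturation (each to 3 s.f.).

D = C_s − C = 9.21 − 4.01 = 5.20 mg/L.
% saturation = 4.01/9.21 × 100 = 43.5 %.

D ≈ 5.20 mg/L; 43.5 % saturation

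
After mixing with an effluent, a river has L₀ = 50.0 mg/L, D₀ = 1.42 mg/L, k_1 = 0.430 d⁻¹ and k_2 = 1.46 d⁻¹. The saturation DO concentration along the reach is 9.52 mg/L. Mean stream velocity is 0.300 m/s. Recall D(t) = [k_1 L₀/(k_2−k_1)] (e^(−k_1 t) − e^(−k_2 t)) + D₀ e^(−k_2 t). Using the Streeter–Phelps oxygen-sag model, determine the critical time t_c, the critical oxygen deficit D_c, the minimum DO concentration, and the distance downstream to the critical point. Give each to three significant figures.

t_c ≈ 1.12 d; D_c ≈ 9.10 mg/L; min DO ≈ 0.416 mg/L; x_c ≈ 29.0 km

t_c = [1/(k_2−k_1)] ln[(k_2/k_1)(1 − D₀(k_2−k_1)/(k_1 L₀))]
= [1/(1.46−0.430)] ln[(1.46/0.430)(1 − 1.42×1.030/(0.430×50.0))]
= (1/1.030) ln[3.395 × 0.9320] = 0.9709 × ln(3.164) = 0.9709 × 1.152 = 1.118 d.
L(t_c) = L₀ e^(−k_1 t_c) = 50.0 × 0.6182 = 30.91 mg/L, and at the critical point k_2 D_c = k_1 L, so D_c = (0.430/1.46) × 30.91 = 9.104 mg/L.
Minimum DO = C_s − D_c = 9.52 − 9.104 = 0.4161 mg/L.
x_c = v t_c = 0.300 m/s × 1.118 d × 86400 s/d = 28990 m ≈ 29.0 km.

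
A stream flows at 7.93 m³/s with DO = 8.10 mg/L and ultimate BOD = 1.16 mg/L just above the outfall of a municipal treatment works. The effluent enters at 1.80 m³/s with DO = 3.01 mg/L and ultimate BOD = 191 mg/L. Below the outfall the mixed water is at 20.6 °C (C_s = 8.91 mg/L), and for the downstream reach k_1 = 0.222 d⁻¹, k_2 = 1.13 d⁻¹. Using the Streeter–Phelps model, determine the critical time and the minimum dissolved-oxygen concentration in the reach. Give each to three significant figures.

t_c ≈ 1.55 d; minimum DO ≈ 3.86 mg/L

Mixed DO = (7.93×8.10 + 1.80×3.01)/(7.93+1.80) = 69.65/9.730 = 7.158 mg/L.
Mixed L₀ = (7.93×1.16 + 1.80×191)/(9.730) = 353.0/9.730 = 36.28 mg/L.
Initial deficit D₀ = C_s − DO₀ = 8.91 − 7.158 = 1.752 mg/L.
t_c = (1/0.9080) ln[(1.13/0.222)(1 − 1.752×0.9080/(0.222×36.28))] = 1.101 × ln(4.085) = 1.550 d.
D_c = (0.222/1.13) × 36.28 × e^(−0.222×1.550) = 0.1965 × 36.28 × 0.7089 = 5.052 mg/L.
Minimum DO = 8.91 − 5.052 = 3.858 mg/L.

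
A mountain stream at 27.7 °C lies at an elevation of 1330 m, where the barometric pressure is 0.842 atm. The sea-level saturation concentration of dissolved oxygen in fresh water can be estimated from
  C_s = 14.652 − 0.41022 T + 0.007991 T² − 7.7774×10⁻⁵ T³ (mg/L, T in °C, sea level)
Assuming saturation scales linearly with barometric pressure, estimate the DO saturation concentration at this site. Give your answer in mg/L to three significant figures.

At sea level: C_s = 14.652 − 0.41022×27.7 + 0.007991×27.7² − 7.7774×10⁻⁵×27.7³ = 7.767 mg/L.
Pressure correction: C_s' = 7.767 × 0.842 = 6.540 mg/L.

C_s ≈ 6.54 mg/L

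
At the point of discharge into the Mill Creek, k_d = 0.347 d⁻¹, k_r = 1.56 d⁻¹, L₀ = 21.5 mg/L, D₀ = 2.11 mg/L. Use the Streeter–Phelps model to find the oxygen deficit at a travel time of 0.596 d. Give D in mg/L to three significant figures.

D ≈ 3.41 mg/L

k_d L₀/(k_r−k_d) = 0.347×21.5/(1.56−0.347) = 7.460/1.213 = 6.150 mg/L.
e^(−k_d t) = e^(−0.347×0.5960) = 0.8132; e^(−k_r t) = e^(−1.56×0.5960) = 0.3946.
D = 6.150 × (0.8132 − 0.3946) + 2.11 × 0.3946 = 2.574 + 0.8327 = 3.407 mg/L.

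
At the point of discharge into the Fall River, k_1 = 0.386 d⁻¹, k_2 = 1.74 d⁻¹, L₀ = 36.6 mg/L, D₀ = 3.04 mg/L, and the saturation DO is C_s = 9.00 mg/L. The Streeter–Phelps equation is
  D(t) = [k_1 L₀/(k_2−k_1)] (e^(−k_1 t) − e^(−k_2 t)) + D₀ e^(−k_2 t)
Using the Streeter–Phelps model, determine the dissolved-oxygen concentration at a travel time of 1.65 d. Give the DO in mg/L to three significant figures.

k_1 L₀/(k_2−k_1) = 0.386×36.6/(1.74−0.386) = 14.13/1.354 = 10.43 mg/L.
e^(−k_1 t) = e^(−0.386×1.650) = 0.5289; e^(−k_2 t) = e^(−1.74×1.650) = 0.05664.
D = 10.43 × (0.5289 − 0.05664) + 3.04 × 0.05664 = 4.928 + 0.1722 = 5.100 mg/L.
DO = C_s − D = 9.00 − 5.100 = 3.900 mg/L.

DO ≈ 3.90 mg/L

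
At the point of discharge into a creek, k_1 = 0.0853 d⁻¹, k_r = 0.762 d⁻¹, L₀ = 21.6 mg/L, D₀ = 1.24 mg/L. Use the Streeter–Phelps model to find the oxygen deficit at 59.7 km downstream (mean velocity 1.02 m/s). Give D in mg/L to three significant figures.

Travel time t = x/v = 59.7 km / (1.02 m/s) = 59700 m / 1.02 m/s = 58530 s = 0.6774 d.
k_1 L₀/(k_r−k_1) = 0.0853×21.6/(0.762−0.0853) = 1.842/0.6767 = 2.723 mg/L.
e^(−k_1 t) = e^(−0.0853×0.6774) = 0.9439; e^(−k_r t) = e^(−0.762×0.6774) = 0.5968.
D = 2.723 × (0.9439 − 0.5968) + 1.24 × 0.5968 = 0.9450 + 0.7400 = 1.685 mg/L.

D ≈ 1.68 mg/L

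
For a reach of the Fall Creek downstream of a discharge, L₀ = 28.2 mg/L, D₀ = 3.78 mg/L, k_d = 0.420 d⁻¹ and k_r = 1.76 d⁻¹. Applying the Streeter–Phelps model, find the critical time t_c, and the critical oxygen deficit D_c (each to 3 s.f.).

With k_r/k_d = 4.190 and 1 − D₀(k_r−k_d)/(k_d L₀) = 0.5723,
t_c = ln(4.190 × 0.5723) / (1.76 − 0.420) = ln(2.398) / 1.340 = 0.8748/1.340 = 0.6528 d.
L(t_c) = L₀ e^(−k_d t_c) = 28.2 × 0.7602 = 21.44 mg/L, and at the critical point k_r D_c = k_d L, so D_c = (0.420/1.76) × 21.44 = 5.116 mg/L.

t_c ≈ 0.653 d; D_c ≈ 5.12 mg/L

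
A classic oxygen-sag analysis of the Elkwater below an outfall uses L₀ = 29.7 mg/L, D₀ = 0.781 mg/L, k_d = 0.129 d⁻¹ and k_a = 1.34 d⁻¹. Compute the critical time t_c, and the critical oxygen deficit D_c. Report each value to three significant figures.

t_c ≈ 1.70 d; D_c ≈ 2.30 mg/L

t_c = [1/(k_a−k_d)] ln[(k_a/k_d)(1 − D₀(k_a−k_d)/(k_d L₀))]
= [1/(1.34−0.129)] ln[(1.34/0.129)(1 − 0.781×1.211/(0.129×29.7))]
= (1/1.211) ln[10.39 × 0.7531] = 0.8258 × ln(7.823) = 0.8258 × 2.057 = 1.699 d.
L(t_c) = L₀ e^(−k_d t_c) = 29.7 × 0.8032 = 23.86 mg/L, and at the critical point k_a D_c = k_d L, so D_c = (0.129/1.34) × 23.86 = 2.297 mg/L.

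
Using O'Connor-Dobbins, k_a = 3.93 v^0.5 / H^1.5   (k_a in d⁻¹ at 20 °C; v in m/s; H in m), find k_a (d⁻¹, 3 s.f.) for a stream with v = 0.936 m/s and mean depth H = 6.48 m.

k_a ≈ 0.230 d⁻¹

k_a = 3.93 × 0.936^0.5 / 6.48^1.5 = 3.93 × 0.9675 / 16.50 = 0.2305 d⁻¹.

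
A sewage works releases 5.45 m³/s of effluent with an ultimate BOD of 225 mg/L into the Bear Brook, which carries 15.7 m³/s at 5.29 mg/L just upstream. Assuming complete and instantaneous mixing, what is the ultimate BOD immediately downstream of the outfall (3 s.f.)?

61.9 mg/L

Flow-weighted mixing: C = (Q_r C_r + Q_w C_w)/(Q_r + Q_w)
= (15.7×5.29 + 5.45×225)/(15.7 + 5.45) = 1309/21.15 = 61.91 mg/L.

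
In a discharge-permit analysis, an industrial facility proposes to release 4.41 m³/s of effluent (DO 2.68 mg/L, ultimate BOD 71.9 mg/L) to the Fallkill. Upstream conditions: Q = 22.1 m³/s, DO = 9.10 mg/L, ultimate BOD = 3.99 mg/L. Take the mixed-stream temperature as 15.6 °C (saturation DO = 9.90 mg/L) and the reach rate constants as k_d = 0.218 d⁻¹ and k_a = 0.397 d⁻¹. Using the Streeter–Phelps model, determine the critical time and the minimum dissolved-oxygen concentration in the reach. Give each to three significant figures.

t_c ≈ 2.76 d; minimum DO ≈ 5.30 mg/L

Mixed DO = (22.1×9.10 + 4.41×2.68)/(22.1+4.41) = 212.9/26.51 = 8.032 mg/L.
Mixed L₀ = (22.1×3.99 + 4.41×71.9)/(26.51) = 405.3/26.51 = 15.29 mg/L.
Initial deficit D₀ = C_s − DO₀ = 9.90 − 8.032 = 1.868 mg/L.
t_c = (1/0.1790) ln[(0.397/0.218)(1 − 1.868×0.1790/(0.218×15.29))] = 5.587 × ln(1.638) = 2.758 d.
D_c = (0.218/0.397) × 15.29 × e^(−0.218×2.758) = 0.5491 × 15.29 × 0.5481 = 4.601 mg/L.
Minimum DO = 9.90 − 4.601 = 5.299 mg/L.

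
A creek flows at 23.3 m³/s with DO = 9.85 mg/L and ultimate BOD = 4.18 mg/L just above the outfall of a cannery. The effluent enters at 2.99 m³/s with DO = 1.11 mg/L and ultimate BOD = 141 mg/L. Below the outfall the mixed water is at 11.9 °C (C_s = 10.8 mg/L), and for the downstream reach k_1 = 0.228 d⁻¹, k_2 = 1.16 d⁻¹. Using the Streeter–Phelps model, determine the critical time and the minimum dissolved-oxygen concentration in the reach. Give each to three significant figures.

Mixed DO = (23.3×9.85 + 2.99×1.11)/(23.3+2.99) = 232.8/26.29 = 8.856 mg/L.
Mixed L₀ = (23.3×4.18 + 2.99×141)/(26.29) = 519.0/26.29 = 19.74 mg/L.
Initial deficit D₀ = C_s − DO₀ = 10.8 − 8.856 = 1.944 mg/L.
t_c = (1/0.9320) ln[(1.16/0.228)(1 − 1.944×0.9320/(0.228×19.74))] = 1.073 × ln(3.040) = 1.193 d.
D_c = (0.228/1.16) × 19.74 × e^(−0.228×1.193) = 0.1966 × 19.74 × 0.7619 = 2.956 mg/L.
Minimum DO = 10.8 − 2.956 = 7.844 mg/L.

t_c ≈ 1.19 d; minimum DO ≈ 7.84 mg/L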